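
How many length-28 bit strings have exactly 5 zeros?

98280

Choose the 5 positions: C(28,5) = 98280.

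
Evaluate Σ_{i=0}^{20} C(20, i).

The entries of row 20 sum to 2^20 = 1048576.

1048576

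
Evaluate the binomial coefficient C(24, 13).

C(24,13) = C(24,11) by symmetry.
C(24,11) = (24·23·22·21·20·19·18·17·16·15·14) / 11! = 99638080819200 / 39916800 = 2496144.

2496144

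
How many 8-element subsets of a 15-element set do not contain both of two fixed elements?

All 8-subsets: C(15,8) = 6435. Those containing both fixed elements: C(13,6) = 1716.
6435 − 1716 = 4719.

4719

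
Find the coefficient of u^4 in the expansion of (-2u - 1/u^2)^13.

-292864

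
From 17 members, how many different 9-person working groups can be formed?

This is C(17,9) = 24310.

24310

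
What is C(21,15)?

C(21,15) = C(21,6) by symmetry.
C(21,6) = (21·20·19·18·17·16) / 6! = 39070080 / 720 = 54264.

54264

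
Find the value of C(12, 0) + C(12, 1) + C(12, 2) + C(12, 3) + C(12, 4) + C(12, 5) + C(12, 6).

1 + 12 + 66 + 220 + 495 + 792 + 924 = 2510.

2510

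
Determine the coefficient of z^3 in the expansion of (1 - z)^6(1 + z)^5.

5

Coefficient of z^3 = Σ_{j} C(6,j)·(-1)^j·C(5,3-j)·1^(3-j) for j from 0 to 3.
= 10 + (-60) + 75 + (-20) = 5.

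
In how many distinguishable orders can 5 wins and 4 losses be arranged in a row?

Choose positions for the wins: C(9,5) = 126.

126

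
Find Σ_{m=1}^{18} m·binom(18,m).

Differentiating (1+x)^18 and setting x=1: Σ m·C(18,m) = 18·2^17 = 2359296.

2359296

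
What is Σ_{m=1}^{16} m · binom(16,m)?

524288

Since m·C(16,m) = 16·C(15,m−1), the sum is 16·2^15 = 16·32768 = 524288.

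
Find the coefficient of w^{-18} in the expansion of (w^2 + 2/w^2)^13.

General term: C(13,j)·(w^2)^j·(2/w^2)^(13-j), with w-exponent 2j − 2(13−j) = 4j − 26.
Set 4j − 26 = -18: j = 2.
C(13,2) = 78; 1^2 = 1; 2^11 = 2048.
Coefficient = 78 · 1 · 2048 = 159744.

159744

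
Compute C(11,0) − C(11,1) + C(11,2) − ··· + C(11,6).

210

The partial alternating sum Σ_{k=0}^{6} (−1)^k C(11,k) = (−1)^6 C(10,6) = 210.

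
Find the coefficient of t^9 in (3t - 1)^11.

1082565

The general term is C(11,j)·(3t)^j·(-1)^(11-j); the t^9 term has j = 9.
C(11,9) = 55.
Coefficient = C(11,9) · 3^9 = 55 · 19683 = 1082565.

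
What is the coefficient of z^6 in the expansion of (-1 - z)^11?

-462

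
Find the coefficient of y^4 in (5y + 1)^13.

446875

The general term is C(13,j)·(5y)^j·(1)^(13-j); the y^4 term has j = 4.
C(13,4) = 715.
Coefficient = C(13,4) · 5^4 = 715 · 625 = 446875.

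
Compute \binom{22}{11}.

C(22,11) = (22·21·20·19·18·17·16·15·14·13·12) / 11! = 28158588057600 / 39916800 = 705432.

705432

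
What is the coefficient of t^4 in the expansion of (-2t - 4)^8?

The general term is C(8,j)·(-2t)^j·(-4)^(8-j); the t^4 term has j = 4.
C(8,4) = 70.
Coefficient = C(8,4) · (-2)^4 · (-4)^4 = 70 · 16 · 256 = 286720.

286720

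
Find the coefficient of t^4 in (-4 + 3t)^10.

The general term is C(10,j)·(-4)^j·(3t)^(10-j); the t^4 term has j = 6.
C(10,6) = 210.
Coefficient = C(10,6) · (-4)^6 · 3^4 = 210 · 4096 · 81 = 69672960.

69672960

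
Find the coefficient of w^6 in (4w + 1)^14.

12300288

The general term is C(14,j)·(4w)^j·(1)^(14-j); the w^6 term has j = 6.
C(14,6) = 3003.
Coefficient = C(14,6) · 4^6 = 3003 · 4096 = 12300288.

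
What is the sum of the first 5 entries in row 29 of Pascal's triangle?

27841

1 + 29 + 406 + 3654 + 23751 = 27841.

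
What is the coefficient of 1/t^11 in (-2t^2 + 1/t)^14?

-28

General term: C(14,j)·(-2t^2)^j·(1/t)^(14-j), with t-exponent 2j − 1(14−j) = 3j − 14.
Set 3j − 14 = -11: j = 1.
C(14,1) = 14; (-2)^1 = -2; 1^13 = 1.
Coefficient = 14 · (-2) · 1 = -28.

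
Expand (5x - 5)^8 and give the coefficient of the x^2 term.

The general term is C(8,j)·(5x)^j·(-5)^(8-j); the x^2 term has j = 2.
C(8,2) = 28.
Coefficient = C(8,2) · 5^2 · (-5)^6 = 28 · 25 · 15625 = 10937500.

10937500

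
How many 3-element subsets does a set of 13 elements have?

C(13,3) = (13·12·11) / 3! = 1716 / 6 = 286.

286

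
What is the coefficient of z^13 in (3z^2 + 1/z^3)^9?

59049

General term: C(9,j)·(3z^2)^j·(1/z^3)^(9-j), with z-exponent 2j − 3(9−j) = 5j − 27.
Set 5j − 27 = 13: j = 8.
C(9,8) = 9; 3^8 = 6561; 1^1 = 1.
Coefficient = 9 · 6561 · 1 = 59049.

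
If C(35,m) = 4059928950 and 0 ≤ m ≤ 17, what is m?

C(35,m) increases on 0 ≤ m ≤ 17. C(35,15) = 3247943160 and C(35,16) = 4059928950, so m = 16.

16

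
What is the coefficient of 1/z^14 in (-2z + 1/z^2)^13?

General term: C(13,j)·(-2z)^j·(1/z^2)^(13-j), with z-exponent 1j − 2(13−j) = 3j − 26.
Set 3j − 26 = -14: j = 4.
C(13,4) = 715; (-2)^4 = 16; 1^9 = 1.
Coefficient = 715 · 16 · 1 = 11440.

11440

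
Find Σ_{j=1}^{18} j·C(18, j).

Differentiating (1+x)^18 and setting x=1: Σ j·C(18,j) = 18·2^17 = 2359296.

2359296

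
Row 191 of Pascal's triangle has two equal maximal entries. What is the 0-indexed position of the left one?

For odd n = 191, C(191,i) peaks at i = (n−1)/2 and (n+1)/2; the smaller is 95.

95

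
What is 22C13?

C(22,13) = C(22,9) by symmetry.
C(22,9) = (22·21·20·19·18·17·16·15·14) / 9! = 180503769600 / 362880 = 497420.

497420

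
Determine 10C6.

210

C(10,6) = C(10,4) by symmetry.
C(10,4) = (10·9·8·7) / 4! = 5040 / 24 = 210.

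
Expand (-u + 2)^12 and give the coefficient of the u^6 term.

59136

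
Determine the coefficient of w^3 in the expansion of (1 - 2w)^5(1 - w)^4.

Coefficient of w^3 = Σ_{j} C(5,j)·(-2)^j·C(4,3-j)·(-1)^(3-j) for j from 0 to 3.
= (-4) + (-60) + (-160) + (-80) = -304.

-304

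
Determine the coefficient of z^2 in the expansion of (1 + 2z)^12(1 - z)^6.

Coefficient of z^2 = Σ_{j} C(12,j)·2^j·C(6,2-j)·(-1)^(2-j) for j from 0 to 2.
= 15 + (-144) + 264 = 135.

135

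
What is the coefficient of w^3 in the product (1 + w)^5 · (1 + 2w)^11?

2650

Coefficient of w^3 = Σ_{j} C(5,j)·1^j·C(11,3-j)·2^(3-j) for j from 0 to 3.
= 1320 + 1100 + 220 + 10 = 2650.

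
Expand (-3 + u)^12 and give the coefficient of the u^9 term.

The general term is C(12,j)·(-3)^j·(u)^(12-j); the u^9 term has j = 3.
C(12,3) = 220.
Coefficient = C(12,3) · (-3)^3 = 220 · (-27) = -5940.

-5940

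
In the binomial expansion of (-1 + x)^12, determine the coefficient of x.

-12

The general term is C(12,j)·(-1)^j·(x)^(12-j); the x^1 term has j = 11.
C(12,11) = 12.
Coefficient = C(12,11) · (-1)^11 = 12 · (-1) = -12.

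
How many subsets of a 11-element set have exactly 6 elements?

Choose the 6 positions: C(11,6) = 462.

462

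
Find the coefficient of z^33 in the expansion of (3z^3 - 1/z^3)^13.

-6908733

General term: C(13,j)·(3z^3)^j·(-1/z^3)^(13-j), with z-exponent 3j − 3(13−j) = 6j − 39.
Set 6j − 39 = 33: j = 12.
C(13,12) = 13; 3^12 = 531441; (-1)^1 = -1.
Coefficient = 13 · 531441 · (-1) = -6908733.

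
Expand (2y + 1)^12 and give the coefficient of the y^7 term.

101376

The general term is C(12,j)·(2y)^j·(1)^(12-j); the y^7 term has j = 7.
C(12,7) = 792.
Coefficient = C(12,7) · 2^7 = 792 · 128 = 101376.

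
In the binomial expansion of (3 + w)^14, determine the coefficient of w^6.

The general term is C(14,j)·(3)^j·(w)^(14-j); the w^6 term has j = 8.
C(14,8) = 3003.
Coefficient = C(14,8) · 3^8 = 3003 · 6561 = 19702683.

19702683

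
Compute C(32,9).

28048800

C(32,9) = (32·31·30·29·28·27·26·25·24) / 9! = 10178348544000 / 362880 = 28048800.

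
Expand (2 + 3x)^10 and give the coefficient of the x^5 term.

1959552

The general term is C(10,j)·(2)^j·(3x)^(10-j); the x^5 term has j = 5.
C(10,5) = 252.
Coefficient = C(10,5) · 2^5 · 3^5 = 252 · 32 · 243 = 1959552.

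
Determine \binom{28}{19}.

6906900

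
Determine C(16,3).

C(16,3) = (16·15·14) / 3! = 3360 / 6 = 560.

560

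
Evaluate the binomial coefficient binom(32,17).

565722720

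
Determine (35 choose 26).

70607460

C(35,26) = C(35,9) by symmetry.
C(35,9) = (35·34·33·32·31·30·29·28·27) / 9! = 25622035084800 / 362880 = 70607460.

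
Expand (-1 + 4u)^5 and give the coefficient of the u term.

20

The general term is C(5,j)·(-1)^j·(4u)^(5-j); the u^1 term has j = 4.
C(5,4) = 5.
Coefficient = C(5,4) · 4^1 = 5 · 4 = 20.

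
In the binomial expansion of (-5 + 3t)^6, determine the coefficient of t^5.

The general term is C(6,j)·(-5)^j·(3t)^(6-j); the t^5 term has j = 1.
C(6,1) = 6.
Coefficient = C(6,1) · (-5)^1 · 3^5 = 6 · (-5) · 243 = -7290.

-7290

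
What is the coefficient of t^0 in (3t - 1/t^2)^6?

General term: C(6,j)·(3t)^j·(-1/t^2)^(6-j), with t-exponent 1j − 2(6−j) = 3j − 12.
Set 3j − 12 = 0: j = 4.
C(6,4) = 15; 3^4 = 81; (-1)^2 = 1.
Coefficient = 15 · 81 · 1 = 1215.

1215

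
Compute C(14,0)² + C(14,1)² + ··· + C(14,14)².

40116600

By Vandermonde's identity, Σ C(14,r)² = C(28,14) = 40116600.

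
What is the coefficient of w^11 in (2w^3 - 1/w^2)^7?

General term: C(7,j)·(2w^3)^j·(-1/w^2)^(7-j), with w-exponent 3j − 2(7−j) = 5j − 14.
Set 5j − 14 = 11: j = 5.
C(7,5) = 21; 2^5 = 32; (-1)^2 = 1.
Coefficient = 21 · 32 · 1 = 672.

672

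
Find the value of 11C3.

165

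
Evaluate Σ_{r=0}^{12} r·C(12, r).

24576

Differentiating (1+x)^12 and setting x=1: Σ r·C(12,r) = 12·2^11 = 24576.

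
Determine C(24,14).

1961256

C(24,14) = C(24,10) by symmetry.
C(24,10) = (24·23·22·21·20·19·18·17·16·15) / 10! = 7117005772800 / 3628800 = 1961256.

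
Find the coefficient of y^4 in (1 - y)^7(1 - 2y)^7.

4809

Coefficient of y^4 = Σ_{j} C(7,j)·(-1)^j·C(7,4-j)·(-2)^(4-j) for j from 0 to 4.
= 560 + 1960 + 1764 + 490 + 35 = 4809.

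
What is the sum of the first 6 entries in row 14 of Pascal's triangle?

1 + 14 + 91 + 364 + 1001 + 2002 = 3473.

3473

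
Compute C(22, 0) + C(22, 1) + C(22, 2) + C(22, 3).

1794

1 + 22 + 231 + 1540 = 1794.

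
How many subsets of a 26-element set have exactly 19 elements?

Choose the 19 positions: C(26,19) = 657800.

657800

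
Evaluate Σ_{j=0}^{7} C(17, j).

41226

1 + 17 + 136 + 680 + 2380 + 6188 + 12376 + 19448 = 41226.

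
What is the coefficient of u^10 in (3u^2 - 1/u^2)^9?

78732

General term: C(9,j)·(3u^2)^j·(-1/u^2)^(9-j), with u-exponent 2j − 2(9−j) = 4j − 18.
Set 4j − 18 = 10: j = 7.
C(9,7) = 36; 3^7 = 2187; (-1)^2 = 1.
Coefficient = 36 · 2187 · 1 = 78732.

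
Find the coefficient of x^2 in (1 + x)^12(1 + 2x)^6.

Coefficient of x^2 = Σ_{j} C(12,j)·1^j·C(6,2-j)·2^(2-j) for j from 0 to 2.
= 60 + 144 + 66 = 270.

270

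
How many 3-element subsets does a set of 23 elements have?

C(23,3) = (23·22·21) / 3! = 10626 / 6 = 1771.

1771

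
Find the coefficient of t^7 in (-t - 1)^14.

3432

The general term is C(14,j)·(-t)^j·(-1)^(14-j); the t^7 term has j = 7.
C(14,7) = 3432.
Coefficient = C(14,7) · (-1)^7 · (-1)^7 = 3432 · (-1) · (-1) = 3432.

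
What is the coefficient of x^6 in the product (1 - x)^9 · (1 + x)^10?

-84

Coefficient of x^6 = Σ_{j} C(9,j)·(-1)^j·C(10,6-j)·1^(6-j) for j from 0 to 6.
= 210 + (-2268) + 7560 + (-10080) + 5670 + (-1260) + 84 = -84.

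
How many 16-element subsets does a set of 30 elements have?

145422675

C(30,16) = C(30,14) by symmetry.
C(30,14) = (30·29·28·27·26·25·24·23·22·21·20·19·18·17) / 14! = 12677700308232960000 / 87178291200 = 145422675.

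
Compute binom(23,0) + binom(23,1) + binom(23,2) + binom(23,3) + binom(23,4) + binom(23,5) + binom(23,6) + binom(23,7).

390656

1 + 23 + 253 + 1771 + 8855 + 33649 + 100947 + 245157 = 390656.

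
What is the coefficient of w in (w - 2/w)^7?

General term: C(7,j)·(w)^j·(-2/w)^(7-j), with w-exponent 1j − 1(7−j) = 2j − 7.
Set 2j − 7 = 1: j = 4.
C(7,4) = 35; 1^4 = 1; (-2)^3 = -8.
Coefficient = 35 · 1 · (-8) = -280.

-280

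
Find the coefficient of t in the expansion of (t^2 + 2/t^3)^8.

448

General term: C(8,j)·(t^2)^j·(2/t^3)^(8-j), with t-exponent 2j − 3(8−j) = 5j − 24.
Set 5j − 24 = 1: j = 5.
C(8,5) = 56; 1^5 = 1; 2^3 = 8.
Coefficient = 56 · 1 · 8 = 448.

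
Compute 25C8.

1081575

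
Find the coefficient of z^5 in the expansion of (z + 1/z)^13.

715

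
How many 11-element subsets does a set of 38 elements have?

1203322288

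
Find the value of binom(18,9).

48620

C(18,9) = (18·17·16·15·14·13·12·11·10) / 9! = 17643225600 / 362880 = 48620.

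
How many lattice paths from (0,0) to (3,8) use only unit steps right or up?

165

Each path is a sequence of 11 steps with 3 rights: C(11,3) = 165.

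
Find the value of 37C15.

9364199760

C(37,15) = (37·36·35·34·33·32·31·30·29·28·27·26·25·24·23) / 15! = 12245324002983751680000 / 1307674368000 = 9364199760.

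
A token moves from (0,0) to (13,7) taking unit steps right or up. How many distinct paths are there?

77520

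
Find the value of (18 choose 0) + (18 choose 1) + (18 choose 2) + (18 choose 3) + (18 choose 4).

4048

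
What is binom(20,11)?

C(20,11) = C(20,9) by symmetry.
C(20,9) = (20·19·18·17·16·15·14·13·12) / 9! = 60949324800 / 362880 = 167960.

167960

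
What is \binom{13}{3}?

286

C(13,3) = (13·12·11) / 3! = 1716 / 6 = 286.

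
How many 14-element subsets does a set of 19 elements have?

C(19,14) = C(19,5) by symmetry.
C(19,5) = (19·18·17·16·15) / 5! = 1395360 / 120 = 11628.

11628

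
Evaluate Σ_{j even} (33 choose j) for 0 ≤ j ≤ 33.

Even-j terms of row 33 sum to 2^32 = 4294967296.

4294967296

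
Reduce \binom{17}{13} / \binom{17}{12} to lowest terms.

5/13

C(n,k+1)/C(n,k) = (n−k)/(k+1) = (17−12)/(12+1) = 5/13.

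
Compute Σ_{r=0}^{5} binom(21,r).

27896

1 + 21 + 210 + 1330 + 5985 + 20349 = 27896.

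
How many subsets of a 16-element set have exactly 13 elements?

560

Choose the 13 positions: C(16,13) = 560.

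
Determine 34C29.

278256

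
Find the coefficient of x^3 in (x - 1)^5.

10

The general term is C(5,j)·(x)^j·(-1)^(5-j); the x^3 term has j = 3.
C(5,3) = 10.
Coefficient = C(5,3) = 10.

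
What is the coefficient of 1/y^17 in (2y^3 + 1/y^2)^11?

General term: C(11,j)·(2y^3)^j·(1/y^2)^(11-j), with y-exponent 3j − 2(11−j) = 5j − 22.
Set 5j − 22 = -17: j = 1.
C(11,1) = 11; 2^1 = 2; 1^10 = 1.
Coefficient = 11 · 2 · 1 = 22.

22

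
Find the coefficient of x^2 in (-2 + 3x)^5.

-720

The general term is C(5,j)·(-2)^j·(3x)^(5-j); the x^2 term has j = 3.
C(5,3) = 10.
Coefficient = C(5,3) · (-2)^3 · 3^2 = 10 · (-8) · 9 = -720.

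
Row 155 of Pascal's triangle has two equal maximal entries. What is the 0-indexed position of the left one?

For odd n = 155, C(155,i) peaks at i = (n−1)/2 and (n+1)/2; the smaller is 77.

77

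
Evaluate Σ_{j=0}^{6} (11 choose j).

1 + 11 + 55 + 165 + 330 + 462 + 462 = 1486.

1486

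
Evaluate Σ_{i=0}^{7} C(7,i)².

Σ C(7,i)² is the coefficient of x^7 in (1+x)^7(1+x)^7 = (1+x)^14, i.e. C(14,7) = 3432.

3432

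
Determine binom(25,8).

1081575

C(25,8) = (25·24·23·22·21·20·19·18) / 8! = 43609104000 / 40320 = 1081575.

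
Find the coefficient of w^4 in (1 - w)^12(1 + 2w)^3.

-129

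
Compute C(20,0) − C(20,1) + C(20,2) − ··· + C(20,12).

The partial alternating sum Σ_{k=0}^{12} (−1)^k C(20,k) = (−1)^12 C(19,12) = 50388.

50388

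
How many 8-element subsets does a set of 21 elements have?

203490

C(21,8) = (21·20·19·18·17·16·15·14) / 8! = 8204716800 / 40320 = 203490.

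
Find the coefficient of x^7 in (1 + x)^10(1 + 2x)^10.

Coefficient of x^7 = Σ_{j} C(10,j)·1^j·C(10,7-j)·2^(7-j) for j from 0 to 7.
= 15360 + 134400 + 362880 + 403200 + 201600 + 45360 + 4200 + 120 = 1167120.

1167120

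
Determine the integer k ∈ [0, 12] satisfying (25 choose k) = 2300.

C(25,k) increases on 0 ≤ k ≤ 12. C(25,2) = 300 and C(25,3) = 2300, so k = 3.

3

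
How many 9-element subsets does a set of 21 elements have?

293930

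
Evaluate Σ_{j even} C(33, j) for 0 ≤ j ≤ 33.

Half of (1+1)^33 + (1−1)^33 gives the even-index sum: 2^32 = 4294967296.

4294967296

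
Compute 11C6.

C(11,6) = C(11,5) by symmetry.
C(11,5) = (11·10·9·8·7) / 5! = 55440 / 120 = 462.

462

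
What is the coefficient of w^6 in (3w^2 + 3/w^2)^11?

General term: C(11,j)·(3w^2)^j·(3/w^2)^(11-j), with w-exponent 2j − 2(11−j) = 4j − 22.
Set 4j − 22 = 6: j = 7.
C(11,7) = 330; 3^7 = 2187; 3^4 = 81.
Coefficient = 330 · 2187 · 81 = 58458510.

58458510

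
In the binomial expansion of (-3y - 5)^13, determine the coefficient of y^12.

The general term is C(13,j)·(-3y)^j·(-5)^(13-j); the y^12 term has j = 12.
C(13,12) = 13.
Coefficient = C(13,12) · (-3)^12 · (-5)^1 = 13 · 531441 · (-5) = -34543665.

-34543665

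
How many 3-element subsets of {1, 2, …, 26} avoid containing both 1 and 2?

2576

All 3-subsets: C(26,3) = 2600. Those containing both fixed elements: C(24,1) = 24.
2600 − 24 = 2576.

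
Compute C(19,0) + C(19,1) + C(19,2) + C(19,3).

1160

1 + 19 + 171 + 969 = 1160.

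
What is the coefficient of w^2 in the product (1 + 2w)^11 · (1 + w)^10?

485

Coefficient of w^2 = Σ_{j} C(11,j)·2^j·C(10,2-j)·1^(2-j) for j from 0 to 2.
= 45 + 220 + 220 = 485.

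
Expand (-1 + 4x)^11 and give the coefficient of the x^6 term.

The general term is C(11,j)·(-1)^j·(4x)^(11-j); the x^6 term has j = 5.
C(11,5) = 462.
Coefficient = C(11,5) · (-1)^5 · 4^6 = 462 · (-1) · 4096 = -1892352.

-1892352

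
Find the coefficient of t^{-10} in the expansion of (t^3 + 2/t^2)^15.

2795520

General term: C(15,j)·(t^3)^j·(2/t^2)^(15-j), with t-exponent 3j − 2(15−j) = 5j − 30.
Set 5j − 30 = -10: j = 4.
C(15,4) = 1365; 1^4 = 1; 2^11 = 2048.
Coefficient = 1365 · 1 · 2048 = 2795520.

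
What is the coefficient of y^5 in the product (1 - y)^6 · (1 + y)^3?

Coefficient of y^5 = Σ_{j} C(6,j)·(-1)^j·C(3,5-j)·1^(5-j) for j from 2 to 5.
= 15 + (-60) + 45 + (-6) = -6.

-6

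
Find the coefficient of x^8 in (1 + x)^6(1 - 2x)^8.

Coefficient of x^8 = Σ_{j} C(6,j)·1^j·C(8,8-j)·(-2)^(8-j) for j from 0 to 6.
= 256 + (-6144) + 26880 + (-35840) + 16800 + (-2688) + 112 = -624.

-624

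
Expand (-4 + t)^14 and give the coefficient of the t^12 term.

The general term is C(14,j)·(-4)^j·(t)^(14-j); the t^12 term has j = 2.
C(14,2) = 91.
Coefficient = C(14,2) · (-4)^2 = 91 · 16 = 1456.

1456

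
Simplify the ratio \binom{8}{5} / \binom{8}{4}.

4/5

C(n,k+1)/C(n,k) = (n−k)/(k+1) = (8−4)/(4+1) = 4/5.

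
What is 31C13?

C(31,13) = (31·30·29·28·27·26·25·24·23·22·21·20·19) / 13! = 1284342188088960000 / 6227020800 = 206253075.

206253075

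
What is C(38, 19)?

C(38,19) = (38·37·36·35·34·33·32·31·30·29·28·27·26·25·24·23·22·21·20) / 19! = 4299578163927654889881600000 / 121645100408832000 = 35345263800.

35345263800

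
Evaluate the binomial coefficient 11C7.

C(11,7) = C(11,4) by symmetry.
C(11,4) = (11·10·9·8) / 4! = 7920 / 24 = 330.

330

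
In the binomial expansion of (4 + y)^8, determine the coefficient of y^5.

3584

The general term is C(8,j)·(4)^j·(y)^(8-j); the y^5 term has j = 3.
C(8,3) = 56.
Coefficient = C(8,3) · 4^3 = 56 · 64 = 3584.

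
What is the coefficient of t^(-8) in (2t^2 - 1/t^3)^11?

General term: C(11,j)·(2t^2)^j·(-1/t^3)^(11-j), with t-exponent 2j − 3(11−j) = 5j − 33.
Set 5j − 33 = -8: j = 5.
C(11,5) = 462; 2^5 = 32; (-1)^6 = 1.
Coefficient = 462 · 32 · 1 = 14784.

14784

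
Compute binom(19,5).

11628

C(19,5) = (19·18·17·16·15) / 5! = 1395360 / 120 = 11628.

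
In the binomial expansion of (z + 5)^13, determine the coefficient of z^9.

The general term is C(13,j)·(z)^j·(5)^(13-j); the z^9 term has j = 9.
C(13,9) = 715.
Coefficient = C(13,9) · 5^4 = 715 · 625 = 446875.

446875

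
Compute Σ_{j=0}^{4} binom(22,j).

1 + 22 + 231 + 1540 + 7315 = 9109.

9109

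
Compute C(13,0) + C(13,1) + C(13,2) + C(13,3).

1 + 13 + 78 + 286 = 378.

378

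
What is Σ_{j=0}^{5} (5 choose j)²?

252

Σ C(5,j)² is the coefficient of x^5 in (1+x)^5(1+x)^5 = (1+x)^10, i.e. C(10,5) = 252.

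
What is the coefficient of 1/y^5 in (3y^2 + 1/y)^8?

24

General term: C(8,j)·(3y^2)^j·(1/y)^(8-j), with y-exponent 2j − 1(8−j) = 3j − 8.
Set 3j − 8 = -5: j = 1.
C(8,1) = 8; 3^1 = 3; 1^7 = 1.
Coefficient = 8 · 3 · 1 = 24.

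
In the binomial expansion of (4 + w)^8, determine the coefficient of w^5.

The general term is C(8,j)·(4)^j·(w)^(8-j); the w^5 term has j = 3.
C(8,3) = 56.
Coefficient = C(8,3) · 4^3 = 56 · 64 = 3584.

3584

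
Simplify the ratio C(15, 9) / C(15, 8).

7/9

C(n,k+1)/C(n,k) = (n−k)/(k+1) = (15−8)/(8+1) = 7/9.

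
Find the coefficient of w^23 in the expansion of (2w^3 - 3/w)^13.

General term: C(13,j)·(2w^3)^j·(-3/w)^(13-j), with w-exponent 3j − 1(13−j) = 4j − 13.
Set 4j − 13 = 23: j = 9.
C(13,9) = 715; 2^9 = 512; (-3)^4 = 81.
Coefficient = 715 · 512 · 81 = 29652480.

29652480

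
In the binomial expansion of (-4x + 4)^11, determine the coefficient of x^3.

The general term is C(11,j)·(-4x)^j·(4)^(11-j); the x^3 term has j = 3.
C(11,3) = 165.
Coefficient = C(11,3) · (-4)^3 · 4^8 = 165 · (-64) · 65536 = -692060160.

-692060160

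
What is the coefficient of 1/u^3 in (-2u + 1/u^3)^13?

-366080

General term: C(13,j)·(-2u)^j·(1/u^3)^(13-j), with u-exponent 1j − 3(13−j) = 4j − 39.
Set 4j − 39 = -3: j = 9.
C(13,9) = 715; (-2)^9 = -512; 1^4 = 1.
Coefficient = 715 · (-512) · 1 = -366080.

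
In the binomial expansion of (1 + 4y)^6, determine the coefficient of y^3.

1280

The general term is C(6,j)·(1)^j·(4y)^(6-j); the y^3 term has j = 3.
C(6,3) = 20.
Coefficient = C(6,3) · 4^3 = 20 · 64 = 1280.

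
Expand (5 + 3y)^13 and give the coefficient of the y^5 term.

122164453125

The general term is C(13,j)·(5)^j·(3y)^(13-j); the y^5 term has j = 8.
C(13,8) = 1287.
Coefficient = C(13,8) · 5^8 · 3^5 = 1287 · 390625 · 243 = 122164453125.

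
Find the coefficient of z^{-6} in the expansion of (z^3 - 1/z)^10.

-10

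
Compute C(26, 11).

7726160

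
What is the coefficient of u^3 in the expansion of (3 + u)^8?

The general term is C(8,j)·(3)^j·(u)^(8-j); the u^3 term has j = 5.
C(8,5) = 56.
Coefficient = C(8,5) · 3^5 = 56 · 243 = 13608.

13608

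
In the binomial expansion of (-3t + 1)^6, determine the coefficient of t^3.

The general term is C(6,j)·(-3t)^j·(1)^(6-j); the t^3 term has j = 3.
C(6,3) = 20.
Coefficient = C(6,3) · (-3)^3 = 20 · (-27) = -540.

-540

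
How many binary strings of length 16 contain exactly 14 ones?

120

Choose the 14 positions: C(16,14) = 120.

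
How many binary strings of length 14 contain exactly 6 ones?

3003

Choose the 6 positions: C(14,6) = 3003.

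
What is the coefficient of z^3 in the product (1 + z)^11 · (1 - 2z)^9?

87

Coefficient of z^3 = Σ_{j} C(11,j)·1^j·C(9,3-j)·(-2)^(3-j) for j from 0 to 3.
= (-672) + 1584 + (-990) + 165 = 87.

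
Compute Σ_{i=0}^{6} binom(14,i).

6476

1 + 14 + 91 + 364 + 1001 + 2002 + 3003 = 6476.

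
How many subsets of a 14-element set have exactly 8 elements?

3003

Choose the 8 positions: C(14,8) = 3003.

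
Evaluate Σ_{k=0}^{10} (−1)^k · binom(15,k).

The partial alternating sum Σ_{k=0}^{10} (−1)^k C(15,k) = (−1)^10 C(14,10) = 1001.

1001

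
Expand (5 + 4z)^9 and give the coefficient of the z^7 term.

The general term is C(9,j)·(5)^j·(4z)^(9-j); the z^7 term has j = 2.
C(9,2) = 36.
Coefficient = C(9,2) · 5^2 · 4^7 = 36 · 25 · 16384 = 14745600.

14745600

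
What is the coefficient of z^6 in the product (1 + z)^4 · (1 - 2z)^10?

-2316

Coefficient of z^6 = Σ_{j} C(4,j)·1^j·C(10,6-j)·(-2)^(6-j) for j from 0 to 4.
= 13440 + (-32256) + 20160 + (-3840) + 180 = -2316.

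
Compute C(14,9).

2002

C(14,9) = C(14,5) by symmetry.
C(14,5) = (14·13·12·11·10) / 5! = 240240 / 120 = 2002.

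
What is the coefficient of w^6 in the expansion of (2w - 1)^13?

The general term is C(13,j)·(2w)^j·(-1)^(13-j); the w^6 term has j = 6.
C(13,6) = 1716.
Coefficient = C(13,6) · 2^6 · (-1)^7 = 1716 · 64 · (-1) = -109824.

-109824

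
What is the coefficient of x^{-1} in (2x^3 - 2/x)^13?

General term: C(13,j)·(2x^3)^j·(-2/x)^(13-j), with x-exponent 3j − 1(13−j) = 4j − 13.
Set 4j − 13 = -1: j = 3.
C(13,3) = 286; 2^3 = 8; (-2)^10 = 1024.
Coefficient = 286 · 8 · 1024 = 2342912.

2342912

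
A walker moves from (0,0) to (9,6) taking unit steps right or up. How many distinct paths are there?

Each path is a sequence of 15 steps with 9 rights: C(15,9) = 5005.

5005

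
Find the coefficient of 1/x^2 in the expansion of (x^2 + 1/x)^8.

28

General term: C(8,j)·(x^2)^j·(1/x)^(8-j), with x-exponent 2j − 1(8−j) = 3j − 8.
Set 3j − 8 = -2: j = 2.
C(8,2) = 28; 1^2 = 1; 1^6 = 1.
Coefficient = 28 · 1 · 1 = 28.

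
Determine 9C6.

84

C(9,6) = C(9,3) by symmetry.
C(9,3) = (9·8·7) / 3! = 504 / 6 = 84.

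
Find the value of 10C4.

210

C(10,4) = (10·9·8·7) / 4! = 5040 / 24 = 210.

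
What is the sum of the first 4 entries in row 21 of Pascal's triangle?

1562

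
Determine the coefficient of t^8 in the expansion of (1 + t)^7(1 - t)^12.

-210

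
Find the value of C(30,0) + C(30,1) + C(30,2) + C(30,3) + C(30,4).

31931

1 + 30 + 435 + 4060 + 27405 = 31931.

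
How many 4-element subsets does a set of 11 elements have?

330

C(11,4) = (11·10·9·8) / 4! = 7920 / 24 = 330.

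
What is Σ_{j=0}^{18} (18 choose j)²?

9075135300

By Vandermonde's identity, Σ C(18,j)² = C(36,18) = 9075135300.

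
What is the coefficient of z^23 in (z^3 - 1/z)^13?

715

General term: C(13,j)·(z^3)^j·(-1/z)^(13-j), with z-exponent 3j − 1(13−j) = 4j − 13.
Set 4j − 13 = 23: j = 9.
C(13,9) = 715; 1^9 = 1; (-1)^4 = 1.
Coefficient = 715 · 1 · 1 = 715.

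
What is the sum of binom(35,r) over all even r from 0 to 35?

17179869184

Half of (1+1)^35 + (1−1)^35 gives the even-index sum: 2^34 = 17179869184.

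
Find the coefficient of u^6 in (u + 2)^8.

The general term is C(8,j)·(u)^j·(2)^(8-j); the u^6 term has j = 6.
C(8,6) = 28.
Coefficient = C(8,6) · 2^2 = 28 · 4 = 112.

112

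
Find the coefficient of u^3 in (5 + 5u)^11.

The general term is C(11,j)·(5)^j·(5u)^(11-j); the u^3 term has j = 8.
C(11,8) = 165.
Coefficient = C(11,8) · 5^8 · 5^3 = 165 · 390625 · 125 = 8056640625.

8056640625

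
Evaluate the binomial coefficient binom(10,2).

45

C(10,2) = (10·9) / 2! = 90 / 2 = 45.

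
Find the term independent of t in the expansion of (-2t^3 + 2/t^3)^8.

General term: C(8,j)·(-2t^3)^j·(2/t^3)^(8-j), with t-exponent 3j − 3(8−j) = 6j − 24.
Set 6j − 24 = 0: j = 4.
C(8,4) = 70; (-2)^4 = 16; 2^4 = 16.
Coefficient = 70 · 16 · 16 = 17920.

17920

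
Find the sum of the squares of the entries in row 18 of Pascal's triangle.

9075135300

Σ C(18,r)² is the coefficient of x^18 in (1+x)^18(1+x)^18 = (1+x)^36, i.e. C(36,18) = 9075135300.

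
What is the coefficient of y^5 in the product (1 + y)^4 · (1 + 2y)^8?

9424

Coefficient of y^5 = Σ_{j} C(4,j)·1^j·C(8,5-j)·2^(5-j) for j from 0 to 4.
= 1792 + 4480 + 2688 + 448 + 16 = 9424.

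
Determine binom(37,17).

C(37,17) = (37·36·35·34·33·32·31·30·29·28·27·26·25·24·23·22·21) / 17! = 5657339689378493276160000 / 355687428096000 = 15905368710.

15905368710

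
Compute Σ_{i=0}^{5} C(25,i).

68406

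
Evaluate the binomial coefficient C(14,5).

C(14,5) = (14·13·12·11·10) / 5! = 240240 / 120 = 2002.

2002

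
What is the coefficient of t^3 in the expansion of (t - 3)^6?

-540

The general term is C(6,j)·(t)^j·(-3)^(6-j); the t^3 term has j = 3.
C(6,3) = 20.
Coefficient = C(6,3) · (-3)^3 = 20 · (-27) = -540.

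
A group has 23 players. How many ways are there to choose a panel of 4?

8855

This is C(23,4) = 8855.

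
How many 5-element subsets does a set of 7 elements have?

21

C(7,5) = C(7,2) by symmetry.
C(7,2) = (7·6) / 2! = 42 / 2 = 21.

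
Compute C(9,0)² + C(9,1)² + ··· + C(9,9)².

48620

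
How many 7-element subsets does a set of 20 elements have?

77520

C(20,7) = (20·19·18·17·16·15·14) / 7! = 390700800 / 5040 = 77520.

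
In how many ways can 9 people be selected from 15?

5005

This is C(15,9) = 5005.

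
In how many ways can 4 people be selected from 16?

This is C(16,4) = 1820.

1820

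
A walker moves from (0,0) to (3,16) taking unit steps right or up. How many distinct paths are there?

Each path is a sequence of 19 steps with 3 rights: C(19,3) = 969.

969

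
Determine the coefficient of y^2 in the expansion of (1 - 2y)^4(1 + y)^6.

Coefficient of y^2 = Σ_{j} C(4,j)·(-2)^j·C(6,2-j)·1^(2-j) for j from 0 to 2.
= 15 + (-48) + 24 = -9.

-9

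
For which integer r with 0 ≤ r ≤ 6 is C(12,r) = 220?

3

C(12,r) increases on 0 ≤ r ≤ 6. C(12,2) = 66 and C(12,3) = 220, so r = 3.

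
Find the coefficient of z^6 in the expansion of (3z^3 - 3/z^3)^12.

General term: C(12,j)·(3z^3)^j·(-3/z^3)^(12-j), with z-exponent 3j − 3(12−j) = 6j − 36.
Set 6j − 36 = 6: j = 7.
C(12,7) = 792; 3^7 = 2187; (-3)^5 = -243.
Coefficient = 792 · 2187 · (-243) = -420901272.

-420901272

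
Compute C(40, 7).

C(40,7) = (40·39·38·37·36·35·34) / 7! = 93963542400 / 5040 = 18643560.

18643560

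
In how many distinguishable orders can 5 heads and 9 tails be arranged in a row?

Choose positions for the heads: C(14,5) = 2002.

2002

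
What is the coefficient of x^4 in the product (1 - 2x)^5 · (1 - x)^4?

681

Coefficient of x^4 = Σ_{j} C(5,j)·(-2)^j·C(4,4-j)·(-1)^(4-j) for j from 0 to 4.
= 1 + 40 + 240 + 320 + 80 = 681.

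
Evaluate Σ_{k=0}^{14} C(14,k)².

By Vandermonde's identity, Σ C(14,k)² = C(28,14) = 40116600.

40116600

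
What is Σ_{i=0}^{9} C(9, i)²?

Σ C(9,i)² is the coefficient of x^9 in (1+x)^9(1+x)^9 = (1+x)^18, i.e. C(18,9) = 48620.

48620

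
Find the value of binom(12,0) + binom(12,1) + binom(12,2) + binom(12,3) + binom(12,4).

794

1 + 12 + 66 + 220 + 495 = 794.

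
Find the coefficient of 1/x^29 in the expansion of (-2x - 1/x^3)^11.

General term: C(11,j)·(-2x)^j·(-1/x^3)^(11-j), with x-exponent 1j − 3(11−j) = 4j − 33.
Set 4j − 33 = -29: j = 1.
C(11,1) = 11; (-2)^1 = -2; (-1)^10 = 1.
Coefficient = 11 · (-2) · 1 = -22.

-22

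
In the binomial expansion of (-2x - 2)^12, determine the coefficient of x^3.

901120

The general term is C(12,j)·(-2x)^j·(-2)^(12-j); the x^3 term has j = 3.
C(12,3) = 220.
Coefficient = C(12,3) · (-2)^3 · (-2)^9 = 220 · (-8) · (-512) = 901120.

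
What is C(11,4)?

C(11,4) = (11·10·9·8) / 4! = 7920 / 24 = 330.

330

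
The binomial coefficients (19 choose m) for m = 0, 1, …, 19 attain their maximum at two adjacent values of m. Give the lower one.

9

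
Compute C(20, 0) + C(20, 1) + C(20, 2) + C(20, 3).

1 + 20 + 190 + 1140 = 1351.

1351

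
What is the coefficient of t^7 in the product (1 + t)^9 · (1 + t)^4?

(1 + t)^9(1 + t)^4 = (1 + t)^13, so the coefficient of t^7 is C(13,7)·1^7 = 1716·1 = 1716.

1716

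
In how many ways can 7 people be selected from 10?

120

This is C(10,7) = 120.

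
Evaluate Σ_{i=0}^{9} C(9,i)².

48620

Σ C(9,i)² is the coefficient of x^9 in (1+x)^9(1+x)^9 = (1+x)^18, i.e. C(18,9) = 48620.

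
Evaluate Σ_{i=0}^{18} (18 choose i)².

9075135300

By Vandermonde's identity, Σ C(18,i)² = C(36,18) = 9075135300.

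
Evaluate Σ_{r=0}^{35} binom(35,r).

The entries of row 35 sum to 2^35 = 34359738368.

34359738368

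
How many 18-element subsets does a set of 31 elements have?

206253075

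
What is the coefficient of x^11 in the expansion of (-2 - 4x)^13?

The general term is C(13,j)·(-2)^j·(-4x)^(13-j); the x^11 term has j = 2.
C(13,2) = 78.
Coefficient = C(13,2) · (-2)^2 · (-4)^11 = 78 · 4 · (-4194304) = -1308622848.

-1308622848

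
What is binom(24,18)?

134596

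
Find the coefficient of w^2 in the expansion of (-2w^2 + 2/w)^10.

General term: C(10,j)·(-2w^2)^j·(2/w)^(10-j), with w-exponent 2j − 1(10−j) = 3j − 10.
Set 3j − 10 = 2: j = 4.
C(10,4) = 210; (-2)^4 = 16; 2^6 = 64.
Coefficient = 210 · 16 · 64 = 215040.

215040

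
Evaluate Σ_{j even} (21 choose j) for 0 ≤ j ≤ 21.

1048576

Half of (1+1)^21 + (1−1)^21 gives the even-index sum: 2^20 = 1048576.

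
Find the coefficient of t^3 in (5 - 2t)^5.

-2000

The general term is C(5,j)·(5)^j·(-2t)^(5-j); the t^3 term has j = 2.
C(5,2) = 10.
Coefficient = C(5,2) · 5^2 · (-2)^3 = 10 · 25 · (-8) = -2000.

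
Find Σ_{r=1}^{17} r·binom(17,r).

Differentiating (1+x)^17 and setting x=1: Σ r·C(17,r) = 17·2^16 = 1114112.

1114112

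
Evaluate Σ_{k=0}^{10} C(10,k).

1024

The entries of row 10 sum to 2^10 = 1024.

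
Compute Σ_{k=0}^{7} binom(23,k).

390656

1 + 23 + 253 + 1771 + 8855 + 33649 + 100947 + 245157 = 390656.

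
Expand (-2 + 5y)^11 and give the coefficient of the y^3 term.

5280000

The general term is C(11,j)·(-2)^j·(5y)^(11-j); the y^3 term has j = 8.
C(11,8) = 165.
Coefficient = C(11,8) · (-2)^8 · 5^3 = 165 · 256 · 125 = 5280000.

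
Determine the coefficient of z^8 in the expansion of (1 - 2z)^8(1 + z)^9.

-1463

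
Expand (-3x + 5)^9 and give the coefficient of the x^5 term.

The general term is C(9,j)·(-3x)^j·(5)^(9-j); the x^5 term has j = 5.
C(9,5) = 126.
Coefficient = C(9,5) · (-3)^5 · 5^4 = 126 · (-243) · 625 = -19136250.

-19136250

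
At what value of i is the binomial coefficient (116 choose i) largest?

58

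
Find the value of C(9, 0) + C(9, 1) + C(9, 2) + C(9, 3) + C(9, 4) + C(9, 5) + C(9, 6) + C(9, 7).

1 + 9 + 36 + 84 + 126 + 126 + 84 + 36 = 502.

502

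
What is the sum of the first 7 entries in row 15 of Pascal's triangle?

1 + 15 + 105 + 455 + 1365 + 3003 + 5005 = 9949.

9949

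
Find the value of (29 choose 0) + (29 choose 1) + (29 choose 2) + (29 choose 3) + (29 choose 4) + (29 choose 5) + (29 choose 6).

621616

1 + 29 + 406 + 3654 + 23751 + 118755 + 475020 = 621616.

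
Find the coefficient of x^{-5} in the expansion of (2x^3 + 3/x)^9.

General term: C(9,j)·(2x^3)^j·(3/x)^(9-j), with x-exponent 3j − 1(9−j) = 4j − 9.
Set 4j − 9 = -5: j = 1.
C(9,1) = 9; 2^1 = 2; 3^8 = 6561.
Coefficient = 9 · 2 · 6561 = 118098.

118098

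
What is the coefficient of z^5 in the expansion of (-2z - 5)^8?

224000

The general term is C(8,j)·(-2z)^j·(-5)^(8-j); the z^5 term has j = 5.
C(8,5) = 56.
Coefficient = C(8,5) · (-2)^5 · (-5)^3 = 56 · (-32) · (-125) = 224000.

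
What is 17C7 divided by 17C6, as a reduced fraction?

11/7

C(n,k+1)/C(n,k) = (n−k)/(k+1) = (17−6)/(6+1) = 11/7.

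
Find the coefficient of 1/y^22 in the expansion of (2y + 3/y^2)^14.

193444524

General term: C(14,j)·(2y)^j·(3/y^2)^(14-j), with y-exponent 1j − 2(14−j) = 3j − 28.
Set 3j − 28 = -22: j = 2.
C(14,2) = 91; 2^2 = 4; 3^12 = 531441.
Coefficient = 91 · 4 · 531441 = 193444524.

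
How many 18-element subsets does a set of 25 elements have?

480700

C(25,18) = C(25,7) by symmetry.
C(25,7) = (25·24·23·22·21·20·19) / 7! = 2422728000 / 5040 = 480700.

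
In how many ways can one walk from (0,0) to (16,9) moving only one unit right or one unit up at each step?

Each path is a sequence of 25 steps with 16 rights: C(25,16) = 2042975.

2042975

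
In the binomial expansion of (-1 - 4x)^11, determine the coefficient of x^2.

-880

The general term is C(11,j)·(-1)^j·(-4x)^(11-j); the x^2 term has j = 9.
C(11,9) = 55.
Coefficient = C(11,9) · (-1)^9 · (-4)^2 = 55 · (-1) · 16 = -880.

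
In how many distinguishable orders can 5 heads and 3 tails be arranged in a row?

56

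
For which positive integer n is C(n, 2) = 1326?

52

n(n−1)/2 = 1326 ⇒ n(n−1) = 2652. Since 52·51 = 2652, n = 52.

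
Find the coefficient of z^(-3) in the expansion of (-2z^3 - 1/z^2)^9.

General term: C(9,j)·(-2z^3)^j·(-1/z^2)^(9-j), with z-exponent 3j − 2(9−j) = 5j − 18.
Set 5j − 18 = -3: j = 3.
C(9,3) = 84; (-2)^3 = -8; (-1)^6 = 1.
Coefficient = 84 · (-8) · 1 = -672.

-672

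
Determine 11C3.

165

C(11,3) = (11·10·9) / 3! = 990 / 6 = 165.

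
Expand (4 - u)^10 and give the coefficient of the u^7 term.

-7680

The general term is C(10,j)·(4)^j·(-u)^(10-j); the u^7 term has j = 3.
C(10,3) = 120.
Coefficient = C(10,3) · 4^3 · (-1)^7 = 120 · 64 · (-1) = -7680.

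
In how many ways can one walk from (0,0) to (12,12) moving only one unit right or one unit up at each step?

2704156

Each path is a sequence of 24 steps with 12 rights: C(24,12) = 2704156.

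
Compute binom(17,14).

680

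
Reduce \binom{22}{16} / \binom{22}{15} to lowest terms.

7/16

C(n,k+1)/C(n,k) = (n−k)/(k+1) = (22−15)/(15+1) = 7/16.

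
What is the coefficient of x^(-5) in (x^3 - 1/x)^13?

General term: C(13,j)·(x^3)^j·(-1/x)^(13-j), with x-exponent 3j − 1(13−j) = 4j − 13.
Set 4j − 13 = -5: j = 2.
C(13,2) = 78; 1^2 = 1; (-1)^11 = -1.
Coefficient = 78 · 1 · (-1) = -78.

-78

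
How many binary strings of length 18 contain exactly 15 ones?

Choose the 15 positions: C(18,15) = 816.

816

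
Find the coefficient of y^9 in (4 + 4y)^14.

537407782912

The general term is C(14,j)·(4)^j·(4y)^(14-j); the y^9 term has j = 5.
C(14,5) = 2002.
Coefficient = C(14,5) · 4^5 · 4^9 = 2002 · 1024 · 262144 = 537407782912.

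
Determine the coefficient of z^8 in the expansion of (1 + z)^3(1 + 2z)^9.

36288

Coefficient of z^8 = Σ_{j} C(3,j)·1^j·C(9,8-j)·2^(8-j) for j from 0 to 3.
= 2304 + 13824 + 16128 + 4032 = 36288.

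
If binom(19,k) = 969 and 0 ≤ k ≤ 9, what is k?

3

C(19,k) increases on 0 ≤ k ≤ 9. C(19,2) = 171 and C(19,3) = 969, so k = 3.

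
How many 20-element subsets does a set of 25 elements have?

C(25,20) = C(25,5) by symmetry.
C(25,5) = (25·24·23·22·21) / 5! = 6375600 / 120 = 53130.

53130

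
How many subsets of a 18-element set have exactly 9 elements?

Choose the 9 positions: C(18,9) = 48620.

48620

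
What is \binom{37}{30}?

C(37,30) = C(37,7) by symmetry.
C(37,7) = (37·36·35·34·33·32·31) / 7! = 51889178880 / 5040 = 10295472.

10295472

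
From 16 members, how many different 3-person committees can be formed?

560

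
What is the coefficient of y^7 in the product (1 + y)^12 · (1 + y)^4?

Coefficient of y^7 = Σ_{j} C(12,j)·C(4,7-j) for j from 3 to 7.
= 220 + 1980 + 4752 + 3696 + 792 = 11440.

11440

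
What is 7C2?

21

C(7,2) = (7·6) / 2! = 42 / 2 = 21.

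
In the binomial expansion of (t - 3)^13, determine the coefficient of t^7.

1250964

The general term is C(13,j)·(t)^j·(-3)^(13-j); the t^7 term has j = 7.
C(13,7) = 1716.
Coefficient = C(13,7) · (-3)^6 = 1716 · 729 = 1250964.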